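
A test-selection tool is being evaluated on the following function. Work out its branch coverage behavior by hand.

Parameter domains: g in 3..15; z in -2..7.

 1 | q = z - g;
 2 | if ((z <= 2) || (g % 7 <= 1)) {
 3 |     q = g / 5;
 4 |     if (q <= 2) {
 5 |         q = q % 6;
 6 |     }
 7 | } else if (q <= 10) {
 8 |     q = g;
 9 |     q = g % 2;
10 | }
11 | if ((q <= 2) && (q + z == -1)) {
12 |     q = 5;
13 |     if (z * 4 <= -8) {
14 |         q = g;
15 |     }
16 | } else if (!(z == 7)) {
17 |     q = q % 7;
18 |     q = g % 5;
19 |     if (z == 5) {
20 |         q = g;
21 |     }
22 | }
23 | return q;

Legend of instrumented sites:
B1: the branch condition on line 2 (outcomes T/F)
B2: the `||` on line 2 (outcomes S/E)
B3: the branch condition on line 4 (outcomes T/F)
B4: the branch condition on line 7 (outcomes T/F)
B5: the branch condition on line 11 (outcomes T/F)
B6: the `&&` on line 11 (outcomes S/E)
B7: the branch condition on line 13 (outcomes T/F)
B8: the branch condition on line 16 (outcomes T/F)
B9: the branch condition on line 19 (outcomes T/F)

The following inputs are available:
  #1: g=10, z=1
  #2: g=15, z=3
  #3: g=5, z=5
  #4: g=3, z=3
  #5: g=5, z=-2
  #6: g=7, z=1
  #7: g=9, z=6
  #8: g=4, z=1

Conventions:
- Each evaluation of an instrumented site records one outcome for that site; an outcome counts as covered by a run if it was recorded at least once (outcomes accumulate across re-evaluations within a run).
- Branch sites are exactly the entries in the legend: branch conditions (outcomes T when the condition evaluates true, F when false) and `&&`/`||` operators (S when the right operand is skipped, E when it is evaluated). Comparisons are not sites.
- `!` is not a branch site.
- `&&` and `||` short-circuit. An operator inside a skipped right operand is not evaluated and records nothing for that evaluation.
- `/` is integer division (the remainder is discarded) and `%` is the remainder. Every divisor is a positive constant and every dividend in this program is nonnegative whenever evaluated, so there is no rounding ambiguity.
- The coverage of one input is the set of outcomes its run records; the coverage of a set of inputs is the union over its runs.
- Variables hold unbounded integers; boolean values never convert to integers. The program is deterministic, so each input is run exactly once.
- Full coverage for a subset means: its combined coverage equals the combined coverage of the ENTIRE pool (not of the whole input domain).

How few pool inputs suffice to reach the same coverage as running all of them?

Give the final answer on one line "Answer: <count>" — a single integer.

#1 (g=10, z=1) -> B2->S, B1->T, B3->T, B6->E, B5->F, B8->T, B9->F; covered: B1=T, B2=S, B3=T, B5=F, B6=E, B8=T, B9=F
#2 (g=15, z=3) -> B2->E, B1->T, B3->F, B6->S, B5->F, B8->T, B9->F; covered: B1=T, B2=E, B3=F, B5=F, B6=S, B8=T, B9=F
#3 (g=5, z=5) -> B2->E, B1->F, B4->T, B6->E, B5->F, B8->T, B9->T; covered: B1=F, B2=E, B4=T, B5=F, B6=E, B8=T, B9=T
#4 (g=3, z=3) -> B2->E, B1->F, B4->T, B6->E, B5->F, B8->T, B9->F; covered: B1=F, B2=E, B4=T, B5=F, B6=E, B8=T, B9=F
#5 (g=5, z=-2) -> B2->S, B1->T, B3->T, B6->E, B5->T, B7->T; covered: B1=T, B2=S, B3=T, B5=T, B6=E, B7=T
#6 (g=7, z=1) -> B2->S, B1->T, B3->T, B6->E, B5->F, B8->T, B9->F; covered: B1=T, B2=S, B3=T, B5=F, B6=E, B8=T, B9=F
#7 (g=9, z=6) -> B2->E, B1->F, B4->T, B6->E, B5->F, B8->T, B9->F; covered: B1=F, B2=E, B4=T, B5=F, B6=E, B8=T, B9=F
#8 (g=4, z=1) -> B2->S, B1->T, B3->T, B6->E, B5->F, B8->T, B9->F; covered: B1=T, B2=S, B3=T, B5=F, B6=E, B8=T, B9=F
together the pool reaches 15 outcomes: B1=T, B1=F, B2=S, B2=E, B3=T, B3=F, B4=T, B5=T, B5=F, B6=S, B6=E, B7=T, B8=T, B9=T, B9=F
every size-1 subset falls short of the 15 outcomes (best: 7/15)
every size-2 subset falls short of the 15 outcomes (best: 12/15)
the canonical winner is {2, 3, 5}: size 3, full 15-outcome coverage, earliest index list among size-3 covers

Answer: 3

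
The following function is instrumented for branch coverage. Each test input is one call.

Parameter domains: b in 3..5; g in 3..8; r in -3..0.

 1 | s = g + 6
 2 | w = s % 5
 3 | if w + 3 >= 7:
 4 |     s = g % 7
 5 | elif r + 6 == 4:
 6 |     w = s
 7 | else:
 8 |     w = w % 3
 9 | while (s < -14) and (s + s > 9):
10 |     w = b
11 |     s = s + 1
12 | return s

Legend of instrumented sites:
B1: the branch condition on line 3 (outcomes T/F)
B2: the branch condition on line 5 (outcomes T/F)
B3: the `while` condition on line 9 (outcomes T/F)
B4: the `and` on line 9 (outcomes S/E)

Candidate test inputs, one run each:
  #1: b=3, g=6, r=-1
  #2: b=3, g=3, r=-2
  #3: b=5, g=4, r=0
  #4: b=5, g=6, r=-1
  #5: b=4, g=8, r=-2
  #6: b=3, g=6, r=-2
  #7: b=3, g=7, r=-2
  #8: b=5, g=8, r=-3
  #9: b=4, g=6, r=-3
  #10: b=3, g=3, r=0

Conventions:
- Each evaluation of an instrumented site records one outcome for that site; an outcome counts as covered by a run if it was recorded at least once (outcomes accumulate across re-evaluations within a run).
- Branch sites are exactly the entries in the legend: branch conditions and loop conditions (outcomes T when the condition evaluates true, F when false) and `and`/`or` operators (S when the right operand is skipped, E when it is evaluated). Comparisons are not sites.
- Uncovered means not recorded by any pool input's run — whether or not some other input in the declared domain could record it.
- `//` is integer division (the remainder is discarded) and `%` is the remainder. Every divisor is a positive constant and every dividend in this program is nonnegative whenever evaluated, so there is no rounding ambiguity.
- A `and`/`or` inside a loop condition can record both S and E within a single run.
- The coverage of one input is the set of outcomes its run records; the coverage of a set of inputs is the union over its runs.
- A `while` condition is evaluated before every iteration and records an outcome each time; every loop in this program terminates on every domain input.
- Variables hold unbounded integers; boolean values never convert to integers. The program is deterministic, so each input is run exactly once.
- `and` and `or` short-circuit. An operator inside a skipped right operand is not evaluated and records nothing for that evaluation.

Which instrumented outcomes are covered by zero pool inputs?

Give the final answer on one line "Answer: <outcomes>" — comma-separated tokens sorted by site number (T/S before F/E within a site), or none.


test 1 (b=3, g=6, r=-1) fires B1->F, B2->F, B4->S, B3->F; hits B1=F, B2=F, B3=F, B4=S
test 2 (b=3, g=3, r=-2) fires B1->T, B4->S, B3->F; hits B1=T, B3=F, B4=S
test 3 (b=5, g=4, r=0) fires B1->F, B2->F, B4->S, B3->F; hits B1=F, B2=F, B3=F, B4=S
test 4 (b=5, g=6, r=-1) fires B1->F, B2->F, B4->S, B3->F; hits B1=F, B2=F, B3=F, B4=S
test 5 (b=4, g=8, r=-2) fires B1->T, B4->S, B3->F; hits B1=T, B3=F, B4=S
test 6 (b=3, g=6, r=-2) fires B1->F, B2->T, B4->S, B3->F; hits B1=F, B2=T, B3=F, B4=S
test 7 (b=3, g=7, r=-2) fires B1->F, B2->T, B4->S, B3->F; hits B1=F, B2=T, B3=F, B4=S
test 8 (b=5, g=8, r=-3) fires B1->T, B4->S, B3->F; hits B1=T, B3=F, B4=S
test 9 (b=4, g=6, r=-3) fires B1->F, B2->F, B4->S, B3->F; hits B1=F, B2=F, B3=F, B4=S
test 10 (b=3, g=3, r=0) fires B1->T, B4->S, B3->F; hits B1=T, B3=F, B4=S
union over the pool: B1=T, B1=F, B2=T, B2=F, B3=F, B4=S
uncovered (2 of 8): B3=T, B4=E
Answer: B3=T, B4=E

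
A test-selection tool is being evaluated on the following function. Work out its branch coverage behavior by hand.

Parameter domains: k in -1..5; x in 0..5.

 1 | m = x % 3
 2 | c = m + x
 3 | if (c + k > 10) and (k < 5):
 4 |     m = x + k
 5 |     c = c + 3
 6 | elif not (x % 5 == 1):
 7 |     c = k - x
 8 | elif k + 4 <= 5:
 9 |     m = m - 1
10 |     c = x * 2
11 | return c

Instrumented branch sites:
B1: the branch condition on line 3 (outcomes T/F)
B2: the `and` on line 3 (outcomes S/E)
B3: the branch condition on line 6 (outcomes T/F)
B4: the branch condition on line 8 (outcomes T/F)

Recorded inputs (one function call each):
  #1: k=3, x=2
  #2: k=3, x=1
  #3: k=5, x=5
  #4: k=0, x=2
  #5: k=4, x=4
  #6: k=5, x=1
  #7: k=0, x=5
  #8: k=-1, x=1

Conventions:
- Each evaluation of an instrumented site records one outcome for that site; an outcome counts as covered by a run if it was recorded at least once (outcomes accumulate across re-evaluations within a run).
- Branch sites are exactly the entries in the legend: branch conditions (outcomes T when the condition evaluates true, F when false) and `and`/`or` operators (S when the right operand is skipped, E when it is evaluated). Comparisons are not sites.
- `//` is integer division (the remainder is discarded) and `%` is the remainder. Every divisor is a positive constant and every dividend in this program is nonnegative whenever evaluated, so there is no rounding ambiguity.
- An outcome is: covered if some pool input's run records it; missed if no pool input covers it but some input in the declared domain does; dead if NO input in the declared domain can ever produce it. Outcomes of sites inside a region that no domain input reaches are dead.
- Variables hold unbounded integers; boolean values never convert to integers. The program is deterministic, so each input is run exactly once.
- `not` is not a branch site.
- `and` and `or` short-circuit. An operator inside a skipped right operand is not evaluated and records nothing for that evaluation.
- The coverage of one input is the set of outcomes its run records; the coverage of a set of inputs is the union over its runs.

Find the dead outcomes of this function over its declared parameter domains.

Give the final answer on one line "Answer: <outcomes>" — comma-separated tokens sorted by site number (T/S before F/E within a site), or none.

checking every outcome against all 42 domain inputs:
  reachable outcomes have witnesses, e.g. B1=T (e.g. k=4, x=5), B1=F (e.g. k=-1, x=0), B2=S (e.g. k=-1, x=0), B2=E (e.g. k=4, x=5)

Answer: none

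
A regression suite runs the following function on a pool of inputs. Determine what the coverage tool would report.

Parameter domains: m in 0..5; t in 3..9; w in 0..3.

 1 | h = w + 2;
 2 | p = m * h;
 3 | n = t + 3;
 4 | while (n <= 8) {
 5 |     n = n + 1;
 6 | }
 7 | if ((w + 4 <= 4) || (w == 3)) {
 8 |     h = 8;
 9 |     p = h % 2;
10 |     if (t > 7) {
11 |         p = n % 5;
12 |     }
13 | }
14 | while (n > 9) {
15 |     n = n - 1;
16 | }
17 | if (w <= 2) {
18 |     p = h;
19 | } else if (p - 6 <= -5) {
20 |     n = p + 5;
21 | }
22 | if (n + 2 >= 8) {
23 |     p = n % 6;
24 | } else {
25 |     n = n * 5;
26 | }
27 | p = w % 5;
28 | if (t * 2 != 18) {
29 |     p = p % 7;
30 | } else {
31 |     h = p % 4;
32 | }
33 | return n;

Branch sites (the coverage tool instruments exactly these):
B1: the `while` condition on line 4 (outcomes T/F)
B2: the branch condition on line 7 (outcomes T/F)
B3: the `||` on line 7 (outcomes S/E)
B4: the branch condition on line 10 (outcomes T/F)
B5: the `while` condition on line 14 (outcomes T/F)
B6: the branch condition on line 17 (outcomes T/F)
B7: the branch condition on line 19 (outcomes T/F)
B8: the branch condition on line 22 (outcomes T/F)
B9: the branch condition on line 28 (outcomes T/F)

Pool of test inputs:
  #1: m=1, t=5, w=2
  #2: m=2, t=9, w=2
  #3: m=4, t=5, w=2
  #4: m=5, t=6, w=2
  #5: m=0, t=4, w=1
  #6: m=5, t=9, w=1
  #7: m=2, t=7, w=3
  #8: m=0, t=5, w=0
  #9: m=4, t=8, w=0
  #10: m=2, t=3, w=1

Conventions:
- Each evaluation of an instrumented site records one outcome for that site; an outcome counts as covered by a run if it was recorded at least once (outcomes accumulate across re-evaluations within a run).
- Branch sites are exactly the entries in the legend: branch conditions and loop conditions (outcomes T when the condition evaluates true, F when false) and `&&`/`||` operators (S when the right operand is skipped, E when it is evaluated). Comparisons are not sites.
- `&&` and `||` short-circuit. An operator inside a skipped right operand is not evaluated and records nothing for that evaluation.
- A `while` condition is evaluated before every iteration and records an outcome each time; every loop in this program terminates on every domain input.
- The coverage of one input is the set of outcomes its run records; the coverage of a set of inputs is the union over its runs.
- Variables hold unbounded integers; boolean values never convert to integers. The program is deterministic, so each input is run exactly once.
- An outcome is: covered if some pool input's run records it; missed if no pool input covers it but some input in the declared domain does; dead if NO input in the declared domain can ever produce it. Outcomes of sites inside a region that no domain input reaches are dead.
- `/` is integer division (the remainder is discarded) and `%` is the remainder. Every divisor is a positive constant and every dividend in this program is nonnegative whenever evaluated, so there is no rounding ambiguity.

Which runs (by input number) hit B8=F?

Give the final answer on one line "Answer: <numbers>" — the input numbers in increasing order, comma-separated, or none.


input #1 (m=1, t=5, w=2): does not record B8=F
input #2 (m=2, t=9, w=2): does not record B8=F
input #3 (m=4, t=5, w=2): does not record B8=F
input #4 (m=5, t=6, w=2): does not record B8=F
input #5 (m=0, t=4, w=1): does not record B8=F
input #6 (m=5, t=9, w=1): does not record B8=F
input #7 (m=2, t=7, w=3): records B8=F
input #8 (m=0, t=5, w=0): does not record B8=F
input #9 (m=4, t=8, w=0): does not record B8=F
input #10 (m=2, t=3, w=1): does not record B8=F
Answer: 7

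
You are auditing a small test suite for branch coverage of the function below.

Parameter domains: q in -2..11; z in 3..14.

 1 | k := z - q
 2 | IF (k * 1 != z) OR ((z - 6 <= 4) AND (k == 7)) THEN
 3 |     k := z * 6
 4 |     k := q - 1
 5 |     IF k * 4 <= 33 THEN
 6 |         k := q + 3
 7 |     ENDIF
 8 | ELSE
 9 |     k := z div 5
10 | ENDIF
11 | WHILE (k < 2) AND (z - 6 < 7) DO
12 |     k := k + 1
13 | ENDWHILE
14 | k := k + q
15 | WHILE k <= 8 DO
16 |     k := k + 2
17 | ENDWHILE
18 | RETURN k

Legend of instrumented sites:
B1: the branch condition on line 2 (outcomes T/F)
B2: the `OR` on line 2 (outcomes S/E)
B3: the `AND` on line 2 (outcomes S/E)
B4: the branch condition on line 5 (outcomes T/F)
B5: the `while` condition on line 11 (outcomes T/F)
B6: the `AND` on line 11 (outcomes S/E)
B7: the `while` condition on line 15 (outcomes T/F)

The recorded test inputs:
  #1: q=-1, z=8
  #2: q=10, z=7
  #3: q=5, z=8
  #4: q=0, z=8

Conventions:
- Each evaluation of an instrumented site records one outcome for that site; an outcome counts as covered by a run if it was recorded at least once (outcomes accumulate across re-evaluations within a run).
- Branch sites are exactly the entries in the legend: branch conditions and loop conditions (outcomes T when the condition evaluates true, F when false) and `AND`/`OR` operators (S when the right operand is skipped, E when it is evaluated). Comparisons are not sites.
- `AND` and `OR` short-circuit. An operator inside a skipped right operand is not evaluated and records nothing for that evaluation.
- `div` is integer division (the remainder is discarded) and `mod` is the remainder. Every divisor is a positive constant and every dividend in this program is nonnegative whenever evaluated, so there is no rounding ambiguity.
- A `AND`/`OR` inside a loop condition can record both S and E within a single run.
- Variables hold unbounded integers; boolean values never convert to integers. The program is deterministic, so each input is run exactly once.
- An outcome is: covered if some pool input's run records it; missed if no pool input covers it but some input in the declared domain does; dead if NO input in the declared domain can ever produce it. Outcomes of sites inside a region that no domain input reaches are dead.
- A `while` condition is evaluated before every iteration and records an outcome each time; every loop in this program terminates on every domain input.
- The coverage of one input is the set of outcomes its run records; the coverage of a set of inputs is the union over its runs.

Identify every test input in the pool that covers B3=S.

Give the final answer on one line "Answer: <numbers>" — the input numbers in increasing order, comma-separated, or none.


input #1 (q=-1, z=8): does not produce B3=S
input #2 (q=10, z=7): does not produce B3=S
input #3 (q=5, z=8): does not produce B3=S
input #4 (q=0, z=8): does not produce B3=S
Answer: none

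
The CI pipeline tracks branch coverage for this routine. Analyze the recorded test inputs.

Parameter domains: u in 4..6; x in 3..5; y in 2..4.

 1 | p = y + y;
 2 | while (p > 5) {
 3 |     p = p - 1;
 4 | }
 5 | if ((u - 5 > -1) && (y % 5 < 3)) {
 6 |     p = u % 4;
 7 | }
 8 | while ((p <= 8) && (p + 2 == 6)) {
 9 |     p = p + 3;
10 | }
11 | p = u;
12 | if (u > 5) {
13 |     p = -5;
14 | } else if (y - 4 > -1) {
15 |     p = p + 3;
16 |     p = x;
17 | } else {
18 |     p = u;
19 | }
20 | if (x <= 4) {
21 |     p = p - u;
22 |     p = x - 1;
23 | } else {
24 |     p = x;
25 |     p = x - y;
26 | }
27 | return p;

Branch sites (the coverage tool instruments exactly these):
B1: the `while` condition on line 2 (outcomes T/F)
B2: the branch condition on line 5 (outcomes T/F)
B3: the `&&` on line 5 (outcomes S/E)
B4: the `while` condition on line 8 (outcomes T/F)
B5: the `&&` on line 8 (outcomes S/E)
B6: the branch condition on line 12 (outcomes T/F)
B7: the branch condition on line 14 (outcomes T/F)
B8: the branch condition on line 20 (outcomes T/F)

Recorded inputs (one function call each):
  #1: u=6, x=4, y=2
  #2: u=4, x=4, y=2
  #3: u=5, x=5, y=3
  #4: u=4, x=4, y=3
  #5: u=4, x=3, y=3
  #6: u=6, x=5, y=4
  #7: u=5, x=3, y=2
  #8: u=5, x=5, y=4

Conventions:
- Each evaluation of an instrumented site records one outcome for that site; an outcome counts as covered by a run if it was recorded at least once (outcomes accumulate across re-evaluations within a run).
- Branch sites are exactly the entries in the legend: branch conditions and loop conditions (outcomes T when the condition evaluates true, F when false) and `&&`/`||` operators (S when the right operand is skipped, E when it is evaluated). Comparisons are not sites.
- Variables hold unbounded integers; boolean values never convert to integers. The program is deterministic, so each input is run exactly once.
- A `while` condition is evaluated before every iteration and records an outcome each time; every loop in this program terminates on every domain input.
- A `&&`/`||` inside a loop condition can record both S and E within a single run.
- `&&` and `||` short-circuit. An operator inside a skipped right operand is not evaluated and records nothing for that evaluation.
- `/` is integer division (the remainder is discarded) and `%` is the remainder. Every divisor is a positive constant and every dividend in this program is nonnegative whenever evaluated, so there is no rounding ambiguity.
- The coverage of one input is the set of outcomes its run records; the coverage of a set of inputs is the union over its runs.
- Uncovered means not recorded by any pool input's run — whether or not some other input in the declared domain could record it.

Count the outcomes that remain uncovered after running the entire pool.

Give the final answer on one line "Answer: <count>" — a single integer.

input #1, u=6, x=4, y=2: outcomes B1=F, B2=T, B3=E, B4=F, B5=E, B6=T, B8=T
input #2, u=4, x=4, y=2: outcomes B1=F, B2=F, B3=S, B4=T, B4=F, B5=E, B6=F, B7=F, B8=T
input #3, u=5, x=5, y=3: outcomes B1=T, B1=F, B2=F, B3=E, B4=F, B5=E, B6=F, B7=F, B8=F
input #4, u=4, x=4, y=3: outcomes B1=T, B1=F, B2=F, B3=S, B4=F, B5=E, B6=F, B7=F, B8=T
input #5, u=4, x=3, y=3: outcomes B1=T, B1=F, B2=F, B3=S, B4=F, B5=E, B6=F, B7=F, B8=T
input #6, u=6, x=5, y=4: outcomes B1=T, B1=F, B2=F, B3=E, B4=F, B5=E, B6=T, B8=F
input #7, u=5, x=3, y=2: outcomes B1=F, B2=T, B3=E, B4=F, B5=E, B6=F, B7=F, B8=T
input #8, u=5, x=5, y=4: outcomes B1=T, B1=F, B2=F, B3=E, B4=F, B5=E, B6=F, B7=T, B8=F
union over the pool: B1=T, B1=F, B2=T, B2=F, B3=S, B3=E, B4=T, B4=F, B5=E, B6=T, B6=F, B7=T, B7=F, B8=T, B8=F
uncovered (1 of 16): B5=S

Answer: 1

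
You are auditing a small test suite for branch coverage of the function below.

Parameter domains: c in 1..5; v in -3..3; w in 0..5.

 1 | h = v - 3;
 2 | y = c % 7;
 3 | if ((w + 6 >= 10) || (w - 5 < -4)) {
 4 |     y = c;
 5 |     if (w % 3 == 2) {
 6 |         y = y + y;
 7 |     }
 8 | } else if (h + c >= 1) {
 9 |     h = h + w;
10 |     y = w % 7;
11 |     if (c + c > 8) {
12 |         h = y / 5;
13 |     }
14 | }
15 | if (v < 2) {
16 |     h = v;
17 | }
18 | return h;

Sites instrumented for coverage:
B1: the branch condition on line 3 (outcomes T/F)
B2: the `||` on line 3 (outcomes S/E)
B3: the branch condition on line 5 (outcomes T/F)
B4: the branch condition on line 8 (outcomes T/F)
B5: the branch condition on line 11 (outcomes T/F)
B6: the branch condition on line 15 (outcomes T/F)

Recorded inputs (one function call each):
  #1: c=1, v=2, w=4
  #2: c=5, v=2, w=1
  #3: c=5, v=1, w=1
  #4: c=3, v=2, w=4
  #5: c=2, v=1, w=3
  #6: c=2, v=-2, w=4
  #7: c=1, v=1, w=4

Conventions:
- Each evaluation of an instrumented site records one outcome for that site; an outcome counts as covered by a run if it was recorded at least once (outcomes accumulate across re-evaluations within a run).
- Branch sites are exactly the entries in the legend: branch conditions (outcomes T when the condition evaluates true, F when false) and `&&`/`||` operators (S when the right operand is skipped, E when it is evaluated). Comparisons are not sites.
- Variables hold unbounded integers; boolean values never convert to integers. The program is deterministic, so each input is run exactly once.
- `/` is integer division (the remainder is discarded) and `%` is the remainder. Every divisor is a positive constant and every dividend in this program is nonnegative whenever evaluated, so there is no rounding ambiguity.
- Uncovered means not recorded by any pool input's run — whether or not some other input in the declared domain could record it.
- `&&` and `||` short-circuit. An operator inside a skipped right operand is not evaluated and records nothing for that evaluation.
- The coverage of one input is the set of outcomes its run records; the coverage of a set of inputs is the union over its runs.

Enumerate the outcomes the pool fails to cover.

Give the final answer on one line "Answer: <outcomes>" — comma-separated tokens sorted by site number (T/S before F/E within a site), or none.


input #1 (c=1, v=2, w=4): covers B1=T, B2=S, B3=F, B6=F
input #2 (c=5, v=2, w=1): covers B1=F, B2=E, B4=T, B5=T, B6=F
input #3 (c=5, v=1, w=1): covers B1=F, B2=E, B4=T, B5=T, B6=T
input #4 (c=3, v=2, w=4): covers B1=T, B2=S, B3=F, B6=F
input #5 (c=2, v=1, w=3): covers B1=F, B2=E, B4=F, B6=T
input #6 (c=2, v=-2, w=4): covers B1=T, B2=S, B3=F, B6=T
input #7 (c=1, v=1, w=4): covers B1=T, B2=S, B3=F, B6=T
union over the pool: B1=T, B1=F, B2=S, B2=E, B3=F, B4=T, B4=F, B5=T, B6=T, B6=F
uncovered (2 of 12): B3=T, B5=F
Answer: B3=T, B5=F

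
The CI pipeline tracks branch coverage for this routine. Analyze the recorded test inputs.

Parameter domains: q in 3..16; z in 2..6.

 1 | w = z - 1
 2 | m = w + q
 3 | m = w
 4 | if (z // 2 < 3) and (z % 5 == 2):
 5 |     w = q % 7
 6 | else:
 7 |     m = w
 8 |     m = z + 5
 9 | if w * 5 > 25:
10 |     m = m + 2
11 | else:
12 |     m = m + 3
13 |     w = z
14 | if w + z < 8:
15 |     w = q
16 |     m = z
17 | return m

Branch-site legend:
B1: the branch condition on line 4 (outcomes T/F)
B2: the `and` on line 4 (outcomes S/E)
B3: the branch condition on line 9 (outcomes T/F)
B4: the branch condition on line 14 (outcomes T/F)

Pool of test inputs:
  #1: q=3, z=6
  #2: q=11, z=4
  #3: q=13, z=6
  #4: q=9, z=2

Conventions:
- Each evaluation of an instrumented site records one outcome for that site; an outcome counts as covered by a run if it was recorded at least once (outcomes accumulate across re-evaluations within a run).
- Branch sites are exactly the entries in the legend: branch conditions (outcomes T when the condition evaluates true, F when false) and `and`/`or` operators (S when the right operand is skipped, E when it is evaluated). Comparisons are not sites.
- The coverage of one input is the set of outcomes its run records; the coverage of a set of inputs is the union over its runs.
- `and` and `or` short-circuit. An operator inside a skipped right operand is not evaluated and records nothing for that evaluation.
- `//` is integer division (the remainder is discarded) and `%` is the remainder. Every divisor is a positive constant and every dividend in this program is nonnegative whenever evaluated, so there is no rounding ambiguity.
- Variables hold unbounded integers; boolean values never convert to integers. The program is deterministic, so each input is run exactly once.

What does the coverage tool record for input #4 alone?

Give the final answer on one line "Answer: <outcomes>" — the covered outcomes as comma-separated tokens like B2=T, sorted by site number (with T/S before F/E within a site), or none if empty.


Event log for input #4 (q=9, z=2):
  B2->E, B1->T, B3->F, B4->T
distinct outcomes covered: B1=T, B2=E, B3=F, B4=T
Answer: B1=T, B2=E, B3=F, B4=T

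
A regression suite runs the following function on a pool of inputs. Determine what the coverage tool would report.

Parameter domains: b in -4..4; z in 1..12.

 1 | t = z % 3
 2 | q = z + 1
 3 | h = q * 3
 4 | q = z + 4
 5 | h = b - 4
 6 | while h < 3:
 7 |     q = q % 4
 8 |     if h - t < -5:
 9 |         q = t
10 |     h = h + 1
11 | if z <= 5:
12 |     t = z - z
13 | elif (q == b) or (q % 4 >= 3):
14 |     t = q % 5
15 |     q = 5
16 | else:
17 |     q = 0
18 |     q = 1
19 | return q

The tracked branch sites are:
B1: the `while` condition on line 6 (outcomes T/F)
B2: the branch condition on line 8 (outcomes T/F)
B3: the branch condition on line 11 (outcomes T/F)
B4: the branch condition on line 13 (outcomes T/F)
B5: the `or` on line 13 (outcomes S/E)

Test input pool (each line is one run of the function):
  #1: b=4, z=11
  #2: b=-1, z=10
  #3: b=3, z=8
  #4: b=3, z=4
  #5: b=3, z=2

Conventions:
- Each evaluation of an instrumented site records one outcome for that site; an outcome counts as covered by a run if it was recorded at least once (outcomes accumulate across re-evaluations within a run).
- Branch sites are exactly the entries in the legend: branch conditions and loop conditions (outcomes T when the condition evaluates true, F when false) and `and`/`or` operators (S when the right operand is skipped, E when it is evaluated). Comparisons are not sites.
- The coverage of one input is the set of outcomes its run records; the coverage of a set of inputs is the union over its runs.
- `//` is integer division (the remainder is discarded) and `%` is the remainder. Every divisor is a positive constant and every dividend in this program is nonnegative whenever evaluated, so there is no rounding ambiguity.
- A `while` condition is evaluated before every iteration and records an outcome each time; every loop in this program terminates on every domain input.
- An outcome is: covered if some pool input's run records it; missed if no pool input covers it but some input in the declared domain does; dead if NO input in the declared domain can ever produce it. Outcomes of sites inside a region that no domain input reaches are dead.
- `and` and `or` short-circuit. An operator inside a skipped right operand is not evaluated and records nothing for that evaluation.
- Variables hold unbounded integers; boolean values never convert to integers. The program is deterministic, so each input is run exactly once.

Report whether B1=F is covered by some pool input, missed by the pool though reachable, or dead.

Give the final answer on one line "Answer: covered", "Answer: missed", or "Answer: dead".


B1=F is recorded by pool input(s) 1, 2, 3, 4, 5 -> covered
Answer: covered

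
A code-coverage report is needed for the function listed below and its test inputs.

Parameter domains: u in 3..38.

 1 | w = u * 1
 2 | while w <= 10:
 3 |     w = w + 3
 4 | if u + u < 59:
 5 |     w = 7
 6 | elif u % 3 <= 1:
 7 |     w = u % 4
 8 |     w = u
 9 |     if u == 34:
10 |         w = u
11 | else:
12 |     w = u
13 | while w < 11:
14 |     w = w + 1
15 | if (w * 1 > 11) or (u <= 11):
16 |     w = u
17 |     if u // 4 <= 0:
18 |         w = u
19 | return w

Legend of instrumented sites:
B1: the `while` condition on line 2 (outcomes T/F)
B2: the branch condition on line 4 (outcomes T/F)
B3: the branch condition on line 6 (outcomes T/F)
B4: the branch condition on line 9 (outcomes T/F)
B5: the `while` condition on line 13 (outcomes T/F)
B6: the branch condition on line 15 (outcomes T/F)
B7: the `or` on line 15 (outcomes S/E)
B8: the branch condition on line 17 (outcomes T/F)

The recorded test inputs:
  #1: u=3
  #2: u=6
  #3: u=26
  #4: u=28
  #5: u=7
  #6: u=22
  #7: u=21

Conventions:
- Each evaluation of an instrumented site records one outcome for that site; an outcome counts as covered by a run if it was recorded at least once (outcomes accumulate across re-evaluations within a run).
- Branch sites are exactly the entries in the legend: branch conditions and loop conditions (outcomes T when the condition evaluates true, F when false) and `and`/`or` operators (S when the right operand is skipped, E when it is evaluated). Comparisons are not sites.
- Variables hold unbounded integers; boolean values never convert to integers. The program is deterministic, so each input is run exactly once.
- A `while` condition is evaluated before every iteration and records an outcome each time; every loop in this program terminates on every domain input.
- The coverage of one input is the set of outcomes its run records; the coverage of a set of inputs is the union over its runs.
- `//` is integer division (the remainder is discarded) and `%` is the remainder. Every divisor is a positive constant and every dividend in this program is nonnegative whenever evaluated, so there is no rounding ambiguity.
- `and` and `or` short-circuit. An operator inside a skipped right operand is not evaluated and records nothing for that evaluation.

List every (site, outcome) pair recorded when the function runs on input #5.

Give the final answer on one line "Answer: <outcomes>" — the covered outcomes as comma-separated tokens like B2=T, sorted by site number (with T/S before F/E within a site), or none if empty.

Event log for input #5 (u=7):
  B1->T, B1->T, B1->F, B2->T, B5->T, B5->T, B5->T, B5->T, B5->F, B7->E
  B6->T, B8->F
distinct outcomes covered: B1=T, B1=F, B2=T, B5=T, B5=F, B6=T, B7=E, B8=F

Answer: B1=T, B1=F, B2=T, B5=T, B5=F, B6=T, B7=E, B8=F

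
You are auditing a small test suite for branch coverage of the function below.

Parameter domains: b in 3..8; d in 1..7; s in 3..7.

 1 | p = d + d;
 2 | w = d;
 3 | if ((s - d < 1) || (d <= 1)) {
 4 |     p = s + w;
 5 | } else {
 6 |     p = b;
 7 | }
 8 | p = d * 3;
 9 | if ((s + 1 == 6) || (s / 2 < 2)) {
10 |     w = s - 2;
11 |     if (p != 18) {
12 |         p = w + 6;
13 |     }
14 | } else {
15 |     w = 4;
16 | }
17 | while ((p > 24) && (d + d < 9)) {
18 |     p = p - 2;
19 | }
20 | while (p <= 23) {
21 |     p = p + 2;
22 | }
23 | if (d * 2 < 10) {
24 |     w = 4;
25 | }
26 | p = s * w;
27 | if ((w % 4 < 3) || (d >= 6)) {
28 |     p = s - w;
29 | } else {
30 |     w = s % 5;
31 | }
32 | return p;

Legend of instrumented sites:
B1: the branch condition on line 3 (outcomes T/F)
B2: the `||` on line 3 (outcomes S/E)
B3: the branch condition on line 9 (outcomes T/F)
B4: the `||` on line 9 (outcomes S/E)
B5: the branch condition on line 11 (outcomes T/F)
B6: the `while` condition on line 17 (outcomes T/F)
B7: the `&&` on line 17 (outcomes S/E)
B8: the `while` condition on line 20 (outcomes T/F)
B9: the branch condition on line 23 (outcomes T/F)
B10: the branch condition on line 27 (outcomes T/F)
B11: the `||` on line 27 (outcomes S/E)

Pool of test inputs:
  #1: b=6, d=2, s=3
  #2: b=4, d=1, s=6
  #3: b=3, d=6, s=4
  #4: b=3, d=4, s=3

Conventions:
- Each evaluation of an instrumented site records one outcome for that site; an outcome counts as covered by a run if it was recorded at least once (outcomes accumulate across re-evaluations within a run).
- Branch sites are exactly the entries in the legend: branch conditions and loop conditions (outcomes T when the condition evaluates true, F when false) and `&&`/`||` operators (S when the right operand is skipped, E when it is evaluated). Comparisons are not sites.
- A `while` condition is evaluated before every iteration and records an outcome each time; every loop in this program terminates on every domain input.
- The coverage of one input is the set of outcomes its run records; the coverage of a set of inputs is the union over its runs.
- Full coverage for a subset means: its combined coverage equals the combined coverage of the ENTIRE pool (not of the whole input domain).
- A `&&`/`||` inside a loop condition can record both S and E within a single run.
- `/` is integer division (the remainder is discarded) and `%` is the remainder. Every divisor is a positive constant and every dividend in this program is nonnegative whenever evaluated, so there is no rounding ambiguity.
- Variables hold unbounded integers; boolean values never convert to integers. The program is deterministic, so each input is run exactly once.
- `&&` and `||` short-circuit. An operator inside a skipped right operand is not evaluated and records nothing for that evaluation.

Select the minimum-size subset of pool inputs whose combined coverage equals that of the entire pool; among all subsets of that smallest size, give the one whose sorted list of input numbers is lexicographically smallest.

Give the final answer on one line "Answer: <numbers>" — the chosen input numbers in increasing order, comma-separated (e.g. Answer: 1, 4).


input #1, b=6, d=2, s=3: events B2->E, B1->F, B4->E, B3->T, B5->T, B7->S, B6->F, B8->T, B8->T, B8->T, B8->T, B8->T, B8->T, B8->T, ...; outcomes B1=F, B2=E, B3=T, B4=E, B5=T, B6=F, B7=S, B8=T, B8=F, B9=T, B10=T, B11=S
input #2, b=4, d=1, s=6: events B2->E, B1->T, B4->E, B3->F, B7->S, B6->F, B8->T, B8->T, B8->T, B8->T, B8->T, B8->T, B8->T, B8->T, ...; outcomes B1=T, B2=E, B3=F, B4=E, B6=F, B7=S, B8=T, B8=F, B9=T, B10=T, B11=S
input #3, b=3, d=6, s=4: events B2->S, B1->T, B4->E, B3->F, B7->S, B6->F, B8->T, B8->T, B8->T, B8->F, B9->F, B11->S, B10->T; outcomes B1=T, B2=S, B3=F, B4=E, B6=F, B7=S, B8=T, B8=F, B9=F, B10=T, B11=S
input #4, b=3, d=4, s=3: events B2->S, B1->T, B4->E, B3->T, B5->T, B7->S, B6->F, B8->T, B8->T, B8->T, B8->T, B8->T, B8->T, B8->T, ...; outcomes B1=T, B2=S, B3=T, B4=E, B5=T, B6=F, B7=S, B8=T, B8=F, B9=T, B10=T, B11=S
union over all inputs: B1=T, B1=F, B2=S, B2=E, B3=T, B3=F, B4=E, B5=T, B6=F, B7=S, B8=T, B8=F, B9=T, B9=F, B10=T, B11=S (16 outcomes)
no size-1 subset reaches all 16 outcomes (best union: 12/16)
inputs {1, 3} (size 2) cover everything; no size-2 subset with a lexicographically smaller index list covers all 16
Answer: 1, 3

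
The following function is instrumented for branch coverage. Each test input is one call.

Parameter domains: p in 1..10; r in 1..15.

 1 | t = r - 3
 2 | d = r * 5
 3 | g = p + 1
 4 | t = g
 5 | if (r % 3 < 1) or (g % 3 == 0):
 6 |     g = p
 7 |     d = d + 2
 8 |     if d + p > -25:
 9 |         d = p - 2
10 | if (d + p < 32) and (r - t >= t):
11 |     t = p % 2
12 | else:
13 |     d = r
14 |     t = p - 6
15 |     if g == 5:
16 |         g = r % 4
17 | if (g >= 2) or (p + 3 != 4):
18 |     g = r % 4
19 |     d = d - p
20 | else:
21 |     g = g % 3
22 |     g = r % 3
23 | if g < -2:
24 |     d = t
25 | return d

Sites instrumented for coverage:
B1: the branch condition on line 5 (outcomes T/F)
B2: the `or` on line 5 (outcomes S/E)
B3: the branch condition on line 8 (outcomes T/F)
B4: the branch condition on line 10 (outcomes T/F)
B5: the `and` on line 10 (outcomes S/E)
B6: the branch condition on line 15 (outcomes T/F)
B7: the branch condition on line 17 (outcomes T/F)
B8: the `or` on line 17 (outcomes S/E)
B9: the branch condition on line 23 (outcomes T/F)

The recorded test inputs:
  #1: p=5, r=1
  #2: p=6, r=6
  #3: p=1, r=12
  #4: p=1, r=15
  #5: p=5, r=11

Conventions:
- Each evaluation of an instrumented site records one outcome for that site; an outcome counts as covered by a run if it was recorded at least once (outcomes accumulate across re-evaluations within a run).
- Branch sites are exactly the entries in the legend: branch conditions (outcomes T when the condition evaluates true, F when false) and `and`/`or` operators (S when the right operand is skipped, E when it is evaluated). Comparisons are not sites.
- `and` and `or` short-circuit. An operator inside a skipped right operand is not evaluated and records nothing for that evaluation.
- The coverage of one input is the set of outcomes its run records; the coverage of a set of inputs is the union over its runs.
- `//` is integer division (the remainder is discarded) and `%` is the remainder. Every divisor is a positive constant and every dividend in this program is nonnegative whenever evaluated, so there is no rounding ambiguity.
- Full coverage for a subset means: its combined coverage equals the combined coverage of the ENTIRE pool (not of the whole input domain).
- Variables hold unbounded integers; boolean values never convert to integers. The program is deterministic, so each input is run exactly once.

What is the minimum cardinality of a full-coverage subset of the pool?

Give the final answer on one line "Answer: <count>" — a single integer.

input #1 (p=5, r=1): covers B1=T, B2=E, B3=T, B4=F, B5=E, B6=T, B7=T, B8=E, B9=F
input #2 (p=6, r=6): covers B1=T, B2=S, B3=T, B4=F, B5=E, B6=F, B7=T, B8=S, B9=F
input #3 (p=1, r=12): covers B1=T, B2=S, B3=T, B4=T, B5=E, B7=F, B8=E, B9=F
input #4 (p=1, r=15): covers B1=T, B2=S, B3=T, B4=T, B5=E, B7=F, B8=E, B9=F
input #5 (p=5, r=11): covers B1=T, B2=E, B3=T, B4=F, B5=E, B6=T, B7=T, B8=S, B9=F
pool-wide coverage (14 outcomes): B1=T, B2=S, B2=E, B3=T, B4=T, B4=F, B5=E, B6=T, B6=F, B7=T, B7=F, B8=S, B8=E, B9=F
size 1 is not enough: best union over all size-1 subsets is 9/14
size 2 is not enough: best union over all size-2 subsets is 13/14
the canonical winner is {1, 2, 3}: size 3, full 14-outcome coverage, earliest index list among size-3 covers

Answer: 3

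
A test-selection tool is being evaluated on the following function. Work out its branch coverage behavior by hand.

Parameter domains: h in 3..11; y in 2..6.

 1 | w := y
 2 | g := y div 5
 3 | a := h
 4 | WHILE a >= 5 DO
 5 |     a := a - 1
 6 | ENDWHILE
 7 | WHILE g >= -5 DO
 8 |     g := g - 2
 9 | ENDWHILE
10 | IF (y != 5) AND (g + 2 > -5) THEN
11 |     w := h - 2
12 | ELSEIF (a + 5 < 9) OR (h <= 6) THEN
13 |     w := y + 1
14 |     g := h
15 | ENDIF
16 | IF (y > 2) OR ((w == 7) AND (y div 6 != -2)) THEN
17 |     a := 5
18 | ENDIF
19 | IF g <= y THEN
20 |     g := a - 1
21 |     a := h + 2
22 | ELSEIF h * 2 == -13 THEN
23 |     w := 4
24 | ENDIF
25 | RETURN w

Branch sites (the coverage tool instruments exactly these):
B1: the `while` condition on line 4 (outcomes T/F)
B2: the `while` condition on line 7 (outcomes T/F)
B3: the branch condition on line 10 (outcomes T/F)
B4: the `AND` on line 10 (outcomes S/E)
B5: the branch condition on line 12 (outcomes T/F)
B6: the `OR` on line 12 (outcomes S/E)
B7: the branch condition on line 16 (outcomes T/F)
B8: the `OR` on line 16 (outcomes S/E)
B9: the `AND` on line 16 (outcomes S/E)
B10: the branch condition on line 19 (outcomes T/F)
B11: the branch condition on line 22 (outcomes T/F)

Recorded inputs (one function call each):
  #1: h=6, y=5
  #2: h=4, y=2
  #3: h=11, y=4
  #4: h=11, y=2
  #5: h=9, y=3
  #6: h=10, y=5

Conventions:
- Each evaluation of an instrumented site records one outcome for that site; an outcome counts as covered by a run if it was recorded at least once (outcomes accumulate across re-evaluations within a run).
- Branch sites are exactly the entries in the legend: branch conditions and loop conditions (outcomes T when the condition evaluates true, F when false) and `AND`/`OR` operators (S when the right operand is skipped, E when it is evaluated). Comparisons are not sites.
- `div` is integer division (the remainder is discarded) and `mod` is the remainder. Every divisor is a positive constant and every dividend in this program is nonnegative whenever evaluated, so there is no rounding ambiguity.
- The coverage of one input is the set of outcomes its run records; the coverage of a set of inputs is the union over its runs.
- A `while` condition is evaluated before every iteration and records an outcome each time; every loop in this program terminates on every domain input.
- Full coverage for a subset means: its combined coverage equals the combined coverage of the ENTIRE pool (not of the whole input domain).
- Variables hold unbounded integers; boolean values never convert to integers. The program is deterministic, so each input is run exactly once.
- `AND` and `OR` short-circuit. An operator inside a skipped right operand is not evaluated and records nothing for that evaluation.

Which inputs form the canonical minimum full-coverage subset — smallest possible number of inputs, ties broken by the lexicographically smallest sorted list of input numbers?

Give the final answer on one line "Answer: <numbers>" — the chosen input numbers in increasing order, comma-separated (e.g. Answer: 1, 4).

#1 (h=6, y=5) -> covered: B1=T, B1=F, B2=T, B2=F, B3=F, B4=S, B5=T, B6=E, B7=T, B8=S, B10=F, B11=F
#2 (h=4, y=2) -> covered: B1=F, B2=T, B2=F, B3=T, B4=E, B7=F, B8=E, B9=S, B10=T
#3 (h=11, y=4) -> covered: B1=T, B1=F, B2=T, B2=F, B3=T, B4=E, B7=T, B8=S, B10=T
#4 (h=11, y=2) -> covered: B1=T, B1=F, B2=T, B2=F, B3=T, B4=E, B7=F, B8=E, B9=S, B10=T
#5 (h=9, y=3) -> covered: B1=T, B1=F, B2=T, B2=F, B3=T, B4=E, B7=T, B8=S, B10=T
#6 (h=10, y=5) -> covered: B1=T, B1=F, B2=T, B2=F, B3=F, B4=S, B5=F, B6=E, B7=T, B8=S, B10=T
pool-wide coverage (19 outcomes): B1=T, B1=F, B2=T, B2=F, B3=T, B3=F, B4=S, B4=E, B5=T, B5=F, B6=E, B7=T, B7=F, B8=S, B8=E, B9=S, B10=T, B10=F, B11=F
no size-1 subset reaches all 19 outcomes (best union: 12/19)
no size-2 subset reaches all 19 outcomes (best union: 18/19)
at size 3, {1, 2, 6} reaches all 19 outcomes; every lexicographically earlier size-3 subset fails

Answer: 1, 2, 6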